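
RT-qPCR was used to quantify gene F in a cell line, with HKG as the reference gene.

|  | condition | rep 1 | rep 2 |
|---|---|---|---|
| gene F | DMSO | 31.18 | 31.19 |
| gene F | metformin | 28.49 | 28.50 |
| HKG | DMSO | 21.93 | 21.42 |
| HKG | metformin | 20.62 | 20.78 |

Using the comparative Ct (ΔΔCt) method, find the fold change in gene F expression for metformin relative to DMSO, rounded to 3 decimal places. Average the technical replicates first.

3.283

Mean Ct: gene F DMSO 31.185; gene F metformin 28.495; HKG DMSO 21.675; HKG metformin 20.700
ΔCt(DMSO) = 31.185 − 21.675 = 9.510
ΔCt(metformin) = 28.495 − 20.700 = 7.795
ΔΔCt = 7.795 − 9.510 = -1.715
Fold change = 2^(−(-1.715)) = 2^1.715 = 3.2830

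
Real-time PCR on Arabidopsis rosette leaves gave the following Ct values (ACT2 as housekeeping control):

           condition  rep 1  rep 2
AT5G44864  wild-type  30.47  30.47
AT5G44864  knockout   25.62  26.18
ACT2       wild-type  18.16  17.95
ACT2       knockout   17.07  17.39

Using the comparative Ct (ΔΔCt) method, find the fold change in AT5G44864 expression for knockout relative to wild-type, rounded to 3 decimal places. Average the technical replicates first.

Mean Ct: AT5G44864 wild-type 30.470; AT5G44864 knockout 25.900; ACT2 wild-type 18.055; ACT2 knockout 17.230
ΔCt(wild-type) = 30.470 − 18.055 = 12.415
ΔCt(knockout) = 25.900 − 17.230 = 8.670
ΔΔCt = 8.670 − 12.415 = -3.745
Fold change = 2^(−(-3.745)) = 2^3.745 = 13.4078

13.408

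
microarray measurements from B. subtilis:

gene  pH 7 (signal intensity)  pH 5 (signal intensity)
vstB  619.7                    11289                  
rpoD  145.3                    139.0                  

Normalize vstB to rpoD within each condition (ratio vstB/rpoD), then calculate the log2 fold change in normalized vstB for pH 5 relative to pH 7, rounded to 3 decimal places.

vstB/rpoD (pH 7) = 619.7 / 145.3 = 4.265
vstB/rpoD (pH 5) = 11289 / 139.0 = 81.216
Fold change = 81.216 / 4.265 = 19.0425
log2(19.0425) = 4.2512

4.251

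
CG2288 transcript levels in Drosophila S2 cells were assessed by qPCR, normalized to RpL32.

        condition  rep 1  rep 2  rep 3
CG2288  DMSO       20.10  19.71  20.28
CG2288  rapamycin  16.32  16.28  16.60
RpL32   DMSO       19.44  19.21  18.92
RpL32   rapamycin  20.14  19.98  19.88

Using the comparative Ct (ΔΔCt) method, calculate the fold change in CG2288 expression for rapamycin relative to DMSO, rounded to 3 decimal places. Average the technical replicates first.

Mean Ct: CG2288 DMSO 20.030; CG2288 rapamycin 16.400; RpL32 DMSO 19.190; RpL32 rapamycin 20.000
ΔCt(DMSO) = 20.030 − 19.190 = 0.840
ΔCt(rapamycin) = 16.400 − 20.000 = -3.600
ΔΔCt = -3.600 − 0.840 = -4.440
Fold change = 2^(−(-4.440)) = 2^4.440 = 21.7057

21.706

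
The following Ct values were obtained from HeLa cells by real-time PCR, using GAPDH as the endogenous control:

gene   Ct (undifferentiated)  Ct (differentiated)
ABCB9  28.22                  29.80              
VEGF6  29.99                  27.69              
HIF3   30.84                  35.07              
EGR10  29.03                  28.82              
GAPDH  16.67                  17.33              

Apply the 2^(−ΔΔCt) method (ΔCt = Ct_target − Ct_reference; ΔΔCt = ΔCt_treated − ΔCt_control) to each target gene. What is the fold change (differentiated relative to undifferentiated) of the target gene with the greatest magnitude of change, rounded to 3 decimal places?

0.084

ABCB9: ΔΔCt = (29.80−17.33) − (28.22−16.67) = 12.47 − 11.55 = 0.92; fold change = 2^-0.92 = 0.529
VEGF6: ΔΔCt = (27.69−17.33) − (29.99−16.67) = 10.36 − 13.32 = -2.96; fold change = 2^2.96 = 7.781
HIF3: ΔΔCt = (35.07−17.33) − (30.84−16.67) = 17.74 − 14.17 = 3.57; fold change = 2^-3.57 = 0.084
EGR10: ΔΔCt = (28.82−17.33) − (29.03−16.67) = 11.49 − 12.36 = -0.87; fold change = 2^0.87 = 1.828
HIF3 has the largest |ΔΔCt| = 3.57.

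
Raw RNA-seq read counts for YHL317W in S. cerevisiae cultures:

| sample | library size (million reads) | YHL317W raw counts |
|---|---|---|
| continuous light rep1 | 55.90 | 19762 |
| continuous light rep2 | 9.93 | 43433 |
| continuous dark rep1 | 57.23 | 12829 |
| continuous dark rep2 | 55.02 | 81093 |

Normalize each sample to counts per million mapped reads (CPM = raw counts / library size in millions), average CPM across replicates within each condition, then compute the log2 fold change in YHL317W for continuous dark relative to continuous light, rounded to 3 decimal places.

CPM(continuous light rep1) = 19762 / 55.90 = 353.5242
CPM(continuous light rep2) = 43433 / 9.93 = 4373.9174
CPM(continuous dark rep1) = 12829 / 57.23 = 224.1656
CPM(continuous dark rep2) = 81093 / 55.02 = 1473.8822
mean CPM(continuous light) = 2363.7208; mean CPM(continuous dark) = 849.0239
Fold change = 849.0239 / 2363.7208 = 0.35919
log2(0.35919) = -1.4772

-1.477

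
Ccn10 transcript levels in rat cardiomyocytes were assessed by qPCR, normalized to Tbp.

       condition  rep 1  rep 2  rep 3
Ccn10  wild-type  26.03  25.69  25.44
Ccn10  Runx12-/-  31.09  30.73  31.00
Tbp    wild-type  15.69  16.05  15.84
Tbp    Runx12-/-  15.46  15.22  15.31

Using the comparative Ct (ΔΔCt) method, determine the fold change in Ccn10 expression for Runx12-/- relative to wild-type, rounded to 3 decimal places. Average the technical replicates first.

Mean Ct: Ccn10 wild-type 25.720; Ccn10 Runx12-/- 30.940; Tbp wild-type 15.860; Tbp Runx12-/- 15.330
ΔCt(wild-type) = 25.720 − 15.860 = 9.860
ΔCt(Runx12-/-) = 30.940 − 15.330 = 15.610
ΔΔCt = 15.610 − 9.860 = 5.750
Fold change = 2^(−5.750) = 0.0186

0.019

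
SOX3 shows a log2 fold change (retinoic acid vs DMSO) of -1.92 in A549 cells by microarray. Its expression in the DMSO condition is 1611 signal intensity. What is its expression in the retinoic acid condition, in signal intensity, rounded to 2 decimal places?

425.71

Fold change = 2^(-1.92) = 0.2643
retinoic acid expression = 1611 × 0.2643 = 425.71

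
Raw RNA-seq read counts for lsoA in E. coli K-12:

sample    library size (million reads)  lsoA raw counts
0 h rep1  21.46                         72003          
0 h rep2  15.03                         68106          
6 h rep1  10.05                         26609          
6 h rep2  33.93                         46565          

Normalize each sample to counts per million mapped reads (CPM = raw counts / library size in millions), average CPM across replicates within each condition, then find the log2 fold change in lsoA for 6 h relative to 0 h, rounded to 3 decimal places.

-0.972

CPM(0 h rep1) = 72003 / 21.46 = 3355.2190
CPM(0 h rep2) = 68106 / 15.03 = 4531.3373
CPM(6 h rep1) = 26609 / 10.05 = 2647.6617
CPM(6 h rep2) = 46565 / 33.93 = 1372.3843
mean CPM(0 h) = 3943.2782; mean CPM(6 h) = 2010.0230
Fold change = 2010.0230 / 3943.2782 = 0.50973
log2(0.50973) = -0.9722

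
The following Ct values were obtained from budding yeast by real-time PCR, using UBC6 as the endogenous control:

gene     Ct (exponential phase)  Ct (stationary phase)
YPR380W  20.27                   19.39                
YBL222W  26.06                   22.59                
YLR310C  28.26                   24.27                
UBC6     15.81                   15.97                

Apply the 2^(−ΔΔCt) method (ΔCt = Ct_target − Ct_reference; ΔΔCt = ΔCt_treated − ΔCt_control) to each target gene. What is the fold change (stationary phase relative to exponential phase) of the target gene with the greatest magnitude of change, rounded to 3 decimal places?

17.753

YPR380W: ΔΔCt = (19.39−15.97) − (20.27−15.81) = 3.42 − 4.46 = -1.04; fold change = 2^1.04 = 2.056
YBL222W: ΔΔCt = (22.59−15.97) − (26.06−15.81) = 6.62 − 10.25 = -3.63; fold change = 2^3.63 = 12.381
YLR310C: ΔΔCt = (24.27−15.97) − (28.26−15.81) = 8.30 − 12.45 = -4.15; fold change = 2^4.15 = 17.753
YLR310C has the largest |ΔΔCt| = 4.15.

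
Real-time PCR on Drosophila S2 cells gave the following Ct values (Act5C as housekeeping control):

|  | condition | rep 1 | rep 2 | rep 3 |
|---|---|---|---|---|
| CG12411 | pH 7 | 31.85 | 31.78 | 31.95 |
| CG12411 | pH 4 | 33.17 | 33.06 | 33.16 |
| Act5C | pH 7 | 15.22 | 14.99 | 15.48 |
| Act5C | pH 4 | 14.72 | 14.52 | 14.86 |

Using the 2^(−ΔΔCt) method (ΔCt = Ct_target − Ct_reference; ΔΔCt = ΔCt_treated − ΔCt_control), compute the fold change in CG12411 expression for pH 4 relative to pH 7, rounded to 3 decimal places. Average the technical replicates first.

Mean Ct: CG12411 pH 7 31.860; CG12411 pH 4 33.130; Act5C pH 7 15.230; Act5C pH 4 14.700
ΔCt(pH 7) = 31.860 − 15.230 = 16.630
ΔCt(pH 4) = 33.130 − 14.700 = 18.430
ΔΔCt = 18.430 − 16.630 = 1.800
Fold change = 2^(−1.800) = 0.2872

0.287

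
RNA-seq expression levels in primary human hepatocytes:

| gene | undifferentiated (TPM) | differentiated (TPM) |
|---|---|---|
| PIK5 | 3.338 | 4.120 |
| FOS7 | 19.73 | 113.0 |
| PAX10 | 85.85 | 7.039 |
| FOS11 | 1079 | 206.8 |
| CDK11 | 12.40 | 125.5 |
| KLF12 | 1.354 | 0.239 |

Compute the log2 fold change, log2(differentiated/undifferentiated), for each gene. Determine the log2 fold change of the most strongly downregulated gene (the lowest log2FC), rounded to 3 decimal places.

log2(4.120/3.338) = 0.304  (PIK5)
log2(113.0/19.73) = 2.518  (FOS7)
log2(7.039/85.85) = -3.608  (PAX10)
log2(206.8/1079) = -2.383  (FOS11)
log2(125.5/12.40) = 3.339  (CDK11)
log2(0.239/1.354) = -2.502  (KLF12)
PAX10 is most strongly downregulated.

-3.608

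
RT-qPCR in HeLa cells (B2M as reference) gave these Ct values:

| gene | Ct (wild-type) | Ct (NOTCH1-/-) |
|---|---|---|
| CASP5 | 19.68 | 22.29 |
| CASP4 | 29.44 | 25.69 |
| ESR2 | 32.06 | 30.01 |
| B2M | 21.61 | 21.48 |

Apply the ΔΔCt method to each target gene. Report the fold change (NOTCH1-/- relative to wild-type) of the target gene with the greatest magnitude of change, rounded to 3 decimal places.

12.295

CASP5: ΔΔCt = (22.29−21.48) − (19.68−21.61) = 0.81 − (-1.93) = 2.74; fold change = 2^-2.74 = 0.150
CASP4: ΔΔCt = (25.69−21.48) − (29.44−21.61) = 4.21 − 7.83 = -3.62; fold change = 2^3.62 = 12.295
ESR2: ΔΔCt = (30.01−21.48) − (32.06−21.61) = 8.53 − 10.45 = -1.92; fold change = 2^1.92 = 3.784
CASP4 has the largest |ΔΔCt| = 3.62.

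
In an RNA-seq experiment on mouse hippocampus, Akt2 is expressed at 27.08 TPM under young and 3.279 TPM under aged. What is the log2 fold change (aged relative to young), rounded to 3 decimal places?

-3.046

Fold change = 3.279 / 27.08 = 0.1211
log2(0.1211) = -3.0459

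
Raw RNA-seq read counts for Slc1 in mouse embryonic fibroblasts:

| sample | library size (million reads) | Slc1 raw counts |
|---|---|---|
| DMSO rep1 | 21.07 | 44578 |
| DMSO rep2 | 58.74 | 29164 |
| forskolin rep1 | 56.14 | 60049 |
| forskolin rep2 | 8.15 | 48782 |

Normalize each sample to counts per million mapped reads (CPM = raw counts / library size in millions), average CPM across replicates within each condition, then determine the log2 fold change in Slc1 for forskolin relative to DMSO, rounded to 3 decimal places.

1.433

CPM(DMSO rep1) = 44578 / 21.07 = 2115.7095
CPM(DMSO rep2) = 29164 / 58.74 = 496.4930
CPM(forskolin rep1) = 60049 / 56.14 = 1069.6295
CPM(forskolin rep2) = 48782 / 8.15 = 5985.5215
mean CPM(DMSO) = 1306.1013; mean CPM(forskolin) = 3527.5755
Fold change = 3527.5755 / 1306.1013 = 2.70084
log2(2.70084) = 1.4334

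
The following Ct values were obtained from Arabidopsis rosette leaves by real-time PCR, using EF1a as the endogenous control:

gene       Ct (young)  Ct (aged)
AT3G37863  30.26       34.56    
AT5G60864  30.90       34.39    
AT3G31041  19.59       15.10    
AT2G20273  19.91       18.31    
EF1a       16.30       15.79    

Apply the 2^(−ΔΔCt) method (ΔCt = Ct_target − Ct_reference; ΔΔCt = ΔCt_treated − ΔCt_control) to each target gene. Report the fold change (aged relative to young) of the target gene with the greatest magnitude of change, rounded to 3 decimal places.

0.036

AT3G37863: ΔΔCt = (34.56−15.79) − (30.26−16.30) = 18.77 − 13.96 = 4.81; fold change = 2^-4.81 = 0.036
AT5G60864: ΔΔCt = (34.39−15.79) − (30.90−16.30) = 18.60 − 14.60 = 4.00; fold change = 2^-4.00 = 0.062
AT3G31041: ΔΔCt = (15.10−15.79) − (19.59−16.30) = -0.69 − 3.29 = -3.98; fold change = 2^3.98 = 15.780
AT2G20273: ΔΔCt = (18.31−15.79) − (19.91−16.30) = 2.52 − 3.61 = -1.09; fold change = 2^1.09 = 2.129
AT3G37863 has the largest |ΔΔCt| = 4.81.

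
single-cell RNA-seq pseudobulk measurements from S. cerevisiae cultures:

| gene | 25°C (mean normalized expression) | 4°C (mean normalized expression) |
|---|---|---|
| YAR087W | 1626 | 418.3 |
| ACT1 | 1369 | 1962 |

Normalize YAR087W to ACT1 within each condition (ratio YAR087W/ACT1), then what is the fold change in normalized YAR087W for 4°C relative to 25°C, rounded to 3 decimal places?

YAR087W/ACT1 (25°C) = 1626 / 1369 = 1.1877
YAR087W/ACT1 (4°C) = 418.3 / 1962 = 0.2132
Fold change = 0.2132 / 1.1877 = 0.1795

0.180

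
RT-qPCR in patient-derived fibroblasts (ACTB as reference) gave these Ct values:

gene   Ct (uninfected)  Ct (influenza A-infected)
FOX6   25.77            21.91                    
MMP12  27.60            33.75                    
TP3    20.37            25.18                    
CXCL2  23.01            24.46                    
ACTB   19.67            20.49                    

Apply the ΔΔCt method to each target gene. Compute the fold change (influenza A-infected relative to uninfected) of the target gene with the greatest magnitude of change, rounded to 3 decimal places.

FOX6: ΔΔCt = (21.91−20.49) − (25.77−19.67) = 1.42 − 6.10 = -4.68; fold change = 2^4.68 = 25.634
MMP12: ΔΔCt = (33.75−20.49) − (27.60−19.67) = 13.26 − 7.93 = 5.33; fold change = 2^-5.33 = 0.025
TP3: ΔΔCt = (25.18−20.49) − (20.37−19.67) = 4.69 − 0.70 = 3.99; fold change = 2^-3.99 = 0.063
CXCL2: ΔΔCt = (24.46−20.49) − (23.01−19.67) = 3.97 − 3.34 = 0.63; fold change = 2^-0.63 = 0.646
MMP12 has the largest |ΔΔCt| = 5.33.

0.025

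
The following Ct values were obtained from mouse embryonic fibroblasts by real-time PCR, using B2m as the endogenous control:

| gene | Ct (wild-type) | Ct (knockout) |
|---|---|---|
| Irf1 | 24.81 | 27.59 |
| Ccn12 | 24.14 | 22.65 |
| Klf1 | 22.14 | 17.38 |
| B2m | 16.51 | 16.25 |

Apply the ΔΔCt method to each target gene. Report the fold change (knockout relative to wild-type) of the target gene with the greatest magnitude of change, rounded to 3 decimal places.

Irf1: ΔΔCt = (27.59−16.25) − (24.81−16.51) = 11.34 − 8.30 = 3.04; fold change = 2^-3.04 = 0.122
Ccn12: ΔΔCt = (22.65−16.25) − (24.14−16.51) = 6.40 − 7.63 = -1.23; fold change = 2^1.23 = 2.346
Klf1: ΔΔCt = (17.38−16.25) − (22.14−16.51) = 1.13 − 5.63 = -4.50; fold change = 2^4.50 = 22.627
Klf1 has the largest |ΔΔCt| = 4.50.

22.627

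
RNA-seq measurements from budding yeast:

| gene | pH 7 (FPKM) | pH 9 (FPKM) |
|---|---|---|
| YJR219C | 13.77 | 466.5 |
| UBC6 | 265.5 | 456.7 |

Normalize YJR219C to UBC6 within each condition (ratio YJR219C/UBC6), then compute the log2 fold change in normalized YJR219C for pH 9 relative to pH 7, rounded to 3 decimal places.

YJR219C/UBC6 (pH 7) = 13.77 / 265.5 = 0.051864
YJR219C/UBC6 (pH 9) = 466.5 / 456.7 = 1.0215
Fold change = 1.0215 / 0.051864 = 19.6948
log2(19.6948) = 4.2997

4.300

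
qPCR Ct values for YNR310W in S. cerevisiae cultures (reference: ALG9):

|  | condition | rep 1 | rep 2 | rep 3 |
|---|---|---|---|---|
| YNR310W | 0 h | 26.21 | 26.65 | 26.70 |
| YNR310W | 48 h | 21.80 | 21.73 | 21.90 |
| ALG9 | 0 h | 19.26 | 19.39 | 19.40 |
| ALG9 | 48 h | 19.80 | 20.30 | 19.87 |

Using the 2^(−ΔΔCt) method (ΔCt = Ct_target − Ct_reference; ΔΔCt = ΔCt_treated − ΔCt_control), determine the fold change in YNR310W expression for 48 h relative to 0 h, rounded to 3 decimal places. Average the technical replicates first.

40.786

Mean Ct: YNR310W 0 h 26.520; YNR310W 48 h 21.810; ALG9 0 h 19.350; ALG9 48 h 19.990
ΔCt(0 h) = 26.520 − 19.350 = 7.170
ΔCt(48 h) = 21.810 − 19.990 = 1.820
ΔΔCt = 1.820 − 7.170 = -5.350
Fold change = 2^(−(-5.350)) = 2^5.350 = 40.7859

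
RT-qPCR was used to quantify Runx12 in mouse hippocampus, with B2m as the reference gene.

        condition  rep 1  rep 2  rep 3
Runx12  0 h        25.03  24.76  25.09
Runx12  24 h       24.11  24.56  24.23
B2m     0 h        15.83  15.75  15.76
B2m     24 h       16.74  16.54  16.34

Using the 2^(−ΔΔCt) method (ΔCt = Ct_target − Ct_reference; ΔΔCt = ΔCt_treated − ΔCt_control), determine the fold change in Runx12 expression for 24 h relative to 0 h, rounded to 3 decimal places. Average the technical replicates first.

Mean Ct: Runx12 0 h 24.960; Runx12 24 h 24.300; B2m 0 h 15.780; B2m 24 h 16.540
ΔCt(0 h) = 24.960 − 15.780 = 9.180
ΔCt(24 h) = 24.300 − 16.540 = 7.760
ΔΔCt = 7.760 − 9.180 = -1.420
Fold change = 2^(−(-1.420)) = 2^1.420 = 2.6759

2.676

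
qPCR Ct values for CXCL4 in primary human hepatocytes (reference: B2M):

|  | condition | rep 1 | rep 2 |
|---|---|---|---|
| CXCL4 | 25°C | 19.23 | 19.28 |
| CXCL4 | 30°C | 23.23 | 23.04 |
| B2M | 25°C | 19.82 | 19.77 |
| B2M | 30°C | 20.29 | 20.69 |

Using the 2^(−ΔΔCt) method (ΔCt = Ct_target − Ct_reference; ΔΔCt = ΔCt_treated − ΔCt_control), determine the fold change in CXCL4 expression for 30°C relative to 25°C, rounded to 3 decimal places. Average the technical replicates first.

0.110

Mean Ct: CXCL4 25°C 19.255; CXCL4 30°C 23.135; B2M 25°C 19.795; B2M 30°C 20.490
ΔCt(25°C) = 19.255 − 19.795 = -0.540
ΔCt(30°C) = 23.135 − 20.490 = 2.645
ΔΔCt = 2.645 − (-0.540) = 3.185
Fold change = 2^(−3.185) = 0.1100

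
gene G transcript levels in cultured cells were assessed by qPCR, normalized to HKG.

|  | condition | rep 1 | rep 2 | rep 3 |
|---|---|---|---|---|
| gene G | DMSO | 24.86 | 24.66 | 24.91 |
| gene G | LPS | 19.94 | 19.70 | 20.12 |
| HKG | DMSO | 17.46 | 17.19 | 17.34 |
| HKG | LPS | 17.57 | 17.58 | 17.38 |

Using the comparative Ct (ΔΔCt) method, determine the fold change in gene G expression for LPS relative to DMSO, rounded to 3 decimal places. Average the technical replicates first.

33.591

Mean Ct: gene G DMSO 24.810; gene G LPS 19.920; HKG DMSO 17.330; HKG LPS 17.510
ΔCt(DMSO) = 24.810 − 17.330 = 7.480
ΔCt(LPS) = 19.920 − 17.510 = 2.410
ΔΔCt = 2.410 − 7.480 = -5.070
Fold change = 2^(−(-5.070)) = 2^5.070 = 33.5909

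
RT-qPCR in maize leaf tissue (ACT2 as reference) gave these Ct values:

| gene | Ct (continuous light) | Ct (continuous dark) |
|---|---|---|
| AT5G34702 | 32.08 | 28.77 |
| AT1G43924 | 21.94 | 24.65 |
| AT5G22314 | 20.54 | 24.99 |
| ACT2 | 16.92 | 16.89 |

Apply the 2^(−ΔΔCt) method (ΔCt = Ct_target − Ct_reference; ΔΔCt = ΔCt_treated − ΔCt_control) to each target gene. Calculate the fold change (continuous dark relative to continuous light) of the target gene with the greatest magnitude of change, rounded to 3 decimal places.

0.045

AT5G34702: ΔΔCt = (28.77−16.89) − (32.08−16.92) = 11.88 − 15.16 = -3.28; fold change = 2^3.28 = 9.714
AT1G43924: ΔΔCt = (24.65−16.89) − (21.94−16.92) = 7.76 − 5.02 = 2.74; fold change = 2^-2.74 = 0.150
AT5G22314: ΔΔCt = (24.99−16.89) − (20.54−16.92) = 8.10 − 3.62 = 4.48; fold change = 2^-4.48 = 0.045
AT5G22314 has the largest |ΔΔCt| = 4.48.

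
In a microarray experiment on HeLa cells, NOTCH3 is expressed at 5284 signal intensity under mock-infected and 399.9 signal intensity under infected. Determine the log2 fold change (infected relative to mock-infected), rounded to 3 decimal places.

Fold change = 399.9 / 5284 = 0.0757
log2(0.0757) = -3.7239

-3.724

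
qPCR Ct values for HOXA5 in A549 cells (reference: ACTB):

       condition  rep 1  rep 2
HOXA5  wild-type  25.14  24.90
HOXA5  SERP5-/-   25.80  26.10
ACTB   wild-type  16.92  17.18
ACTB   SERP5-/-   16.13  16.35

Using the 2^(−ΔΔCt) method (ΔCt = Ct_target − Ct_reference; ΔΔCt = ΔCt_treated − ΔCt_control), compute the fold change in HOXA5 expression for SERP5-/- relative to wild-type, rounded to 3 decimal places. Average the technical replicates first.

0.299

Mean Ct: HOXA5 wild-type 25.020; HOXA5 SERP5-/- 25.950; ACTB wild-type 17.050; ACTB SERP5-/- 16.240
ΔCt(wild-type) = 25.020 − 17.050 = 7.970
ΔCt(SERP5-/-) = 25.950 − 16.240 = 9.710
ΔΔCt = 9.710 − 7.970 = 1.740
Fold change = 2^(−1.740) = 0.2994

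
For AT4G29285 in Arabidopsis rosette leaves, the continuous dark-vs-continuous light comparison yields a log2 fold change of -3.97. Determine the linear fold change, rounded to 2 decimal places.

Fold change = 2^(-3.97) = 0.064
That is, AT4G29285 drops to 6.4% of the continuous light level.

0.06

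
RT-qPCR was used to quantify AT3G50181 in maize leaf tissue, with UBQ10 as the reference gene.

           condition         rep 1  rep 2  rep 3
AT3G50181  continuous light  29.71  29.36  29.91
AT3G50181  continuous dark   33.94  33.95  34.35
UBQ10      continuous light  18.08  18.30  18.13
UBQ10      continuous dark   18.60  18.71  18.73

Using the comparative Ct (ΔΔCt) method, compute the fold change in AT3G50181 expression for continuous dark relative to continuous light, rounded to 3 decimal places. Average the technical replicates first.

Mean Ct: AT3G50181 continuous light 29.660; AT3G50181 continuous dark 34.080; UBQ10 continuous light 18.170; UBQ10 continuous dark 18.680
ΔCt(continuous light) = 29.660 − 18.170 = 11.490
ΔCt(continuous dark) = 34.080 − 18.680 = 15.400
ΔΔCt = 15.400 − 11.490 = 3.910
Fold change = 2^(−3.910) = 0.0665

0.067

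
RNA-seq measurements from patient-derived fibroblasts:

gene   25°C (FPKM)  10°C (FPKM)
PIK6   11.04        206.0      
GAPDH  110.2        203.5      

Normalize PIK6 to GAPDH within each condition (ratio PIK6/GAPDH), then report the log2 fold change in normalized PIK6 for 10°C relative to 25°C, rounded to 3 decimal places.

3.337

PIK6/GAPDH (25°C) = 11.04 / 110.2 = 0.10018
PIK6/GAPDH (10°C) = 206.0 / 203.5 = 1.0123
Fold change = 1.0123 / 0.10018 = 10.1045
log2(10.1045) = 3.3369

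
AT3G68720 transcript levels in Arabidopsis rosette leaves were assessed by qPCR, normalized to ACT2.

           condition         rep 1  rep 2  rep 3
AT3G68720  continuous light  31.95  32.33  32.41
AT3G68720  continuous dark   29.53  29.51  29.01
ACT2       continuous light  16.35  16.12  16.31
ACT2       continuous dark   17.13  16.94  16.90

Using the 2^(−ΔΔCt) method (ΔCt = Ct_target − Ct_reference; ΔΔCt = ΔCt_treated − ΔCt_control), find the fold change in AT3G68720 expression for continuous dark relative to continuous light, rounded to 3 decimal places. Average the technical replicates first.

Mean Ct: AT3G68720 continuous light 32.230; AT3G68720 continuous dark 29.350; ACT2 continuous light 16.260; ACT2 continuous dark 16.990
ΔCt(continuous light) = 32.230 − 16.260 = 15.970
ΔCt(continuous dark) = 29.350 − 16.990 = 12.360
ΔΔCt = 12.360 − 15.970 = -3.610
Fold change = 2^(−(-3.610)) = 2^3.610 = 12.2101

12.210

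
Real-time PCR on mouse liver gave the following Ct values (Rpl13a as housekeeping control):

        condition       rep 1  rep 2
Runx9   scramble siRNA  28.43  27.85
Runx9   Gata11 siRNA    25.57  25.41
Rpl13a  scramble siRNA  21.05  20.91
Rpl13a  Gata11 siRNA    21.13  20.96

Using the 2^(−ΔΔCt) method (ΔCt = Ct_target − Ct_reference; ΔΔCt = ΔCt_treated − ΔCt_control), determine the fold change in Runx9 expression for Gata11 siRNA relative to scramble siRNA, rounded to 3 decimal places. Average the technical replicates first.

6.566

Mean Ct: Runx9 scramble siRNA 28.140; Runx9 Gata11 siRNA 25.490; Rpl13a scramble siRNA 20.980; Rpl13a Gata11 siRNA 21.045
ΔCt(scramble siRNA) = 28.140 − 20.980 = 7.160
ΔCt(Gata11 siRNA) = 25.490 − 21.045 = 4.445
ΔΔCt = 4.445 − 7.160 = -2.715
Fold change = 2^(−(-2.715)) = 2^2.715 = 6.5659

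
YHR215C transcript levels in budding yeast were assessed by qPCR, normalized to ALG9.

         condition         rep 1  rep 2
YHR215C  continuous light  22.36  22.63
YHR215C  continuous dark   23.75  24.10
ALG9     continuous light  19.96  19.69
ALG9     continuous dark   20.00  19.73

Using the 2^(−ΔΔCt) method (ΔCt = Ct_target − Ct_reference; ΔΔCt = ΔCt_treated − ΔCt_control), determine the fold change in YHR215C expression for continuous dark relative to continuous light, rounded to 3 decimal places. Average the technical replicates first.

0.382

Mean Ct: YHR215C continuous light 22.495; YHR215C continuous dark 23.925; ALG9 continuous light 19.825; ALG9 continuous dark 19.865
ΔCt(continuous light) = 22.495 − 19.825 = 2.670
ΔCt(continuous dark) = 23.925 − 19.865 = 4.060
ΔΔCt = 4.060 − 2.670 = 1.390
Fold change = 2^(−1.390) = 0.3816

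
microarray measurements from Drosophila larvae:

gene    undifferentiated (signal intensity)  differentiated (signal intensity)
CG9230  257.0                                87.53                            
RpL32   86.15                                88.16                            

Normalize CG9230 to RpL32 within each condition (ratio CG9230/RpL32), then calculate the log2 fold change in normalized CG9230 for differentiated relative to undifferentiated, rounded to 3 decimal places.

-1.587

CG9230/RpL32 (undifferentiated) = 257.0 / 86.15 = 2.9832
CG9230/RpL32 (differentiated) = 87.53 / 88.16 = 0.99285
Fold change = 0.99285 / 2.9832 = 0.3328
log2(0.3328) = -1.5872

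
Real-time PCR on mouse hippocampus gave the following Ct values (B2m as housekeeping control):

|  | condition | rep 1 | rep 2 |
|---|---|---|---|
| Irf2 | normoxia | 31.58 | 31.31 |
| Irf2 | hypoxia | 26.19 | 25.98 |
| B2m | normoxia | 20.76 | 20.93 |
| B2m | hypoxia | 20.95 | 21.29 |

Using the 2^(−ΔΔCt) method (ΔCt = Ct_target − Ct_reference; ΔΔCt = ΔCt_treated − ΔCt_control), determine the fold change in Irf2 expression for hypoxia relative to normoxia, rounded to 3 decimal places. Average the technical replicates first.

49.694

Mean Ct: Irf2 normoxia 31.445; Irf2 hypoxia 26.085; B2m normoxia 20.845; B2m hypoxia 21.120
ΔCt(normoxia) = 31.445 − 20.845 = 10.600
ΔCt(hypoxia) = 26.085 − 21.120 = 4.965
ΔΔCt = 4.965 − 10.600 = -5.635
Fold change = 2^(−(-5.635)) = 2^5.635 = 49.6940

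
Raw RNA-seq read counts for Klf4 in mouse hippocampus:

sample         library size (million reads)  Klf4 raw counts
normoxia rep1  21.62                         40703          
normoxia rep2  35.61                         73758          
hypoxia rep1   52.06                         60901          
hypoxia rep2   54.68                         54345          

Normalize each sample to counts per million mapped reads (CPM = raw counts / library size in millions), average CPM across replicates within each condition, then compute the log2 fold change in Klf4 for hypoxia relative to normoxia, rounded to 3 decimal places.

-0.870

CPM(normoxia rep1) = 40703 / 21.62 = 1882.6549
CPM(normoxia rep2) = 73758 / 35.61 = 2071.2721
CPM(hypoxia rep1) = 60901 / 52.06 = 1169.8233
CPM(hypoxia rep2) = 54345 / 54.68 = 993.8734
mean CPM(normoxia) = 1976.9635; mean CPM(hypoxia) = 1081.8484
Fold change = 1081.8484 / 1976.9635 = 0.54723
log2(0.54723) = -0.8698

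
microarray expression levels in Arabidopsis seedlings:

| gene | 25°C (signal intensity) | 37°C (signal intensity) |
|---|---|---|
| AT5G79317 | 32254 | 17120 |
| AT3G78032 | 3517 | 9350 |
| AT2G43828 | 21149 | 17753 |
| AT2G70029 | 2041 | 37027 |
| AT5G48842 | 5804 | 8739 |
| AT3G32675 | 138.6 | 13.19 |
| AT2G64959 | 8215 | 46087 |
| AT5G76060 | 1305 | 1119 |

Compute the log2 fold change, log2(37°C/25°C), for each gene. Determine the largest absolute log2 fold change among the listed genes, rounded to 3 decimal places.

log2(17120/32254) = -0.914  (AT5G79317)
log2(9350/3517) = 1.411  (AT3G78032)
log2(17753/21149) = -0.253  (AT2G43828)
log2(37027/2041) = 4.181  (AT2G70029)
log2(8739/5804) = 0.590  (AT5G48842)
log2(13.19/138.6) = -3.393  (AT3G32675)
log2(46087/8215) = 2.488  (AT2G64959)
log2(1119/1305) = -0.222  (AT5G76060)
The largest magnitude belongs to AT2G70029.

4.181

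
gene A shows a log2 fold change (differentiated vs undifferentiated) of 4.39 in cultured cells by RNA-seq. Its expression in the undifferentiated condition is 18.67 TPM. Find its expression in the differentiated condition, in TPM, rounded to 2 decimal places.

391.44

Fold change = 2^(4.39) = 20.9663
differentiated expression = 18.67 × 20.9663 = 391.44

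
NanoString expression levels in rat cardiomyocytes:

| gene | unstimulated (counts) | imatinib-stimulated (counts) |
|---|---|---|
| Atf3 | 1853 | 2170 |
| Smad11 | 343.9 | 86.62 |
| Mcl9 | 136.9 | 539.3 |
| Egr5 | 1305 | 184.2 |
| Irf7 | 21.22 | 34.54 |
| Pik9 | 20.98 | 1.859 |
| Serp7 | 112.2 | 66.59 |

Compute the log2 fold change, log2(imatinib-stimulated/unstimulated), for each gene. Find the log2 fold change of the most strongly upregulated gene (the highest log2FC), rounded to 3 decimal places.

log2(2170/1853) = 0.228  (Atf3)
log2(86.62/343.9) = -1.989  (Smad11)
log2(539.3/136.9) = 1.978  (Mcl9)
log2(184.2/1305) = -2.825  (Egr5)
log2(34.54/21.22) = 0.703  (Irf7)
log2(1.859/20.98) = -3.496  (Pik9)
log2(66.59/112.2) = -0.753  (Serp7)
Mcl9 is most strongly upregulated.

1.978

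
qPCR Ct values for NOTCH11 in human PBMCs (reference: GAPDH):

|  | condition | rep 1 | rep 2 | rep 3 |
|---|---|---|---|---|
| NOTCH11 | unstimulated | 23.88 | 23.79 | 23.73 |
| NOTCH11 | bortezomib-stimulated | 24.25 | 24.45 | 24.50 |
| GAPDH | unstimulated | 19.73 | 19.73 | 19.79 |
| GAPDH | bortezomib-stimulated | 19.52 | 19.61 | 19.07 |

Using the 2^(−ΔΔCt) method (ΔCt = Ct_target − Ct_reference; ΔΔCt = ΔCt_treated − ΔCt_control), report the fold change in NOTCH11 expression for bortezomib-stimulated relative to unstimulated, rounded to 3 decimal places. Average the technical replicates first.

Mean Ct: NOTCH11 unstimulated 23.800; NOTCH11 bortezomib-stimulated 24.400; GAPDH unstimulated 19.750; GAPDH bortezomib-stimulated 19.400
ΔCt(unstimulated) = 23.800 − 19.750 = 4.050
ΔCt(bortezomib-stimulated) = 24.400 − 19.400 = 5.000
ΔΔCt = 5.000 − 4.050 = 0.950
Fold change = 2^(−0.950) = 0.5176

0.518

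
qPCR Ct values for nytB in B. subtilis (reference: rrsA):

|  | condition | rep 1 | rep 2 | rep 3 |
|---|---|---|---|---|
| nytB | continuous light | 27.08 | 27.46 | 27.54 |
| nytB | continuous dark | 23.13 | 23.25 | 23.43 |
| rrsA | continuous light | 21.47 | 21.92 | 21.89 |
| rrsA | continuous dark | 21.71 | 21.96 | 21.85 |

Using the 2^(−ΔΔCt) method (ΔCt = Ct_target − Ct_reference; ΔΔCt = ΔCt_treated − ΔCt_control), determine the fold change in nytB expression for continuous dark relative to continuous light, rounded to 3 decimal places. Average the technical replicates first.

Mean Ct: nytB continuous light 27.360; nytB continuous dark 23.270; rrsA continuous light 21.760; rrsA continuous dark 21.840
ΔCt(continuous light) = 27.360 − 21.760 = 5.600
ΔCt(continuous dark) = 23.270 − 21.840 = 1.430
ΔΔCt = 1.430 − 5.600 = -4.170
Fold change = 2^(−(-4.170)) = 2^4.170 = 18.0009

18.001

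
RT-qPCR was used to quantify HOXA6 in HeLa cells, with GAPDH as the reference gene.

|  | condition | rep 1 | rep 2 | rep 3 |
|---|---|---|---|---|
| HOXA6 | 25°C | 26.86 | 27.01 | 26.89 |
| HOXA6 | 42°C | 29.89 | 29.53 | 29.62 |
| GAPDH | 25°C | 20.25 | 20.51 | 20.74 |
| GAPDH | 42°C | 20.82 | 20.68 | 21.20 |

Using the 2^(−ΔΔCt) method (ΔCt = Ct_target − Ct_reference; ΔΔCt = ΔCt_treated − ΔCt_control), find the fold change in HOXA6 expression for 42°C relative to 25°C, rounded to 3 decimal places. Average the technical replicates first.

0.195

Mean Ct: HOXA6 25°C 26.920; HOXA6 42°C 29.680; GAPDH 25°C 20.500; GAPDH 42°C 20.900
ΔCt(25°C) = 26.920 − 20.500 = 6.420
ΔCt(42°C) = 29.680 − 20.900 = 8.780
ΔΔCt = 8.780 − 6.420 = 2.360
Fold change = 2^(−2.360) = 0.1948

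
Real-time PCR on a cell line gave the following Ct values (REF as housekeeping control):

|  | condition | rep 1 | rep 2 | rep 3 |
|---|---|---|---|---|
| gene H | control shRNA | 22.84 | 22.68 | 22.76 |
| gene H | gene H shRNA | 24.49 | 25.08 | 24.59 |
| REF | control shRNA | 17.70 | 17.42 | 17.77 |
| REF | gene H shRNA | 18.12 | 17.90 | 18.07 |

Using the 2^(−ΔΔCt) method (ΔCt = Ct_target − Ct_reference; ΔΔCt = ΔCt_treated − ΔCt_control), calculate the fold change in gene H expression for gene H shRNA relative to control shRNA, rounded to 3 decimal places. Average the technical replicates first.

Mean Ct: gene H control shRNA 22.760; gene H gene H shRNA 24.720; REF control shRNA 17.630; REF gene H shRNA 18.030
ΔCt(control shRNA) = 22.760 − 17.630 = 5.130
ΔCt(gene H shRNA) = 24.720 − 18.030 = 6.690
ΔΔCt = 6.690 − 5.130 = 1.560
Fold change = 2^(−1.560) = 0.3392

0.339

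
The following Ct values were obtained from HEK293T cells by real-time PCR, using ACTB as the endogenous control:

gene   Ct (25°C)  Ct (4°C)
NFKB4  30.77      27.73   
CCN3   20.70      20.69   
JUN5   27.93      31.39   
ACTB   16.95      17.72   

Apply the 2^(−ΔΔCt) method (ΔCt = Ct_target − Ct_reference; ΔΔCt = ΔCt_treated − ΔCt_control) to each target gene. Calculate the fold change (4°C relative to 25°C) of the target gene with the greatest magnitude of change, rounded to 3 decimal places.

14.026

NFKB4: ΔΔCt = (27.73−17.72) − (30.77−16.95) = 10.01 − 13.82 = -3.81; fold change = 2^3.81 = 14.026
CCN3: ΔΔCt = (20.69−17.72) − (20.70−16.95) = 2.97 − 3.75 = -0.78; fold change = 2^0.78 = 1.717
JUN5: ΔΔCt = (31.39−17.72) − (27.93−16.95) = 13.67 − 10.98 = 2.69; fold change = 2^-2.69 = 0.155
NFKB4 has the largest |ΔΔCt| = 3.81.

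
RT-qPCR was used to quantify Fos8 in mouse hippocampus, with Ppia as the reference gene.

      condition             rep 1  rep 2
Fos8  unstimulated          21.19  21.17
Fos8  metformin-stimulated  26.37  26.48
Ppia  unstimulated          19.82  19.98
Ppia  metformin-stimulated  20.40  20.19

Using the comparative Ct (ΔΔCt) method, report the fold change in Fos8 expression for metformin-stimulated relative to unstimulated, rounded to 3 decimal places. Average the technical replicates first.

0.035

Mean Ct: Fos8 unstimulated 21.180; Fos8 metformin-stimulated 26.425; Ppia unstimulated 19.900; Ppia metformin-stimulated 20.295
ΔCt(unstimulated) = 21.180 − 19.900 = 1.280
ΔCt(metformin-stimulated) = 26.425 − 20.295 = 6.130
ΔΔCt = 6.130 − 1.280 = 4.850
Fold change = 2^(−4.850) = 0.0347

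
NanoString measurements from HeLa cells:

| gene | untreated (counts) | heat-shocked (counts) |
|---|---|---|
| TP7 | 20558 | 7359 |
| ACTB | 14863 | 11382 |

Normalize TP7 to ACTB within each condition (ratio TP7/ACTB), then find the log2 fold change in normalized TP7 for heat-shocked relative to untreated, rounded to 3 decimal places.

TP7/ACTB (untreated) = 20558 / 14863 = 1.3832
TP7/ACTB (heat-shocked) = 7359 / 11382 = 0.64655
Fold change = 0.64655 / 1.3832 = 0.4674
log2(0.4674) = -1.0971

-1.097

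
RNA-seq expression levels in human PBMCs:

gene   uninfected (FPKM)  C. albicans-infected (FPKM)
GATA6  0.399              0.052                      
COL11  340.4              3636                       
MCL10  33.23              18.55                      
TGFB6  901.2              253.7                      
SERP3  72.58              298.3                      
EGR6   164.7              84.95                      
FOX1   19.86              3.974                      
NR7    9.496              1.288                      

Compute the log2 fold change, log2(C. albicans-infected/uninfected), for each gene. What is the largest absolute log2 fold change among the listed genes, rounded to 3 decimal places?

log2(0.052/0.399) = -2.940  (GATA6)
log2(3636/340.4) = 3.417  (COL11)
log2(18.55/33.23) = -0.841  (MCL10)
log2(253.7/901.2) = -1.829  (TGFB6)
log2(298.3/72.58) = 2.039  (SERP3)
log2(84.95/164.7) = -0.955  (EGR6)
log2(3.974/19.86) = -2.321  (FOX1)
log2(1.288/9.496) = -2.882  (NR7)
The largest magnitude belongs to COL11.

3.417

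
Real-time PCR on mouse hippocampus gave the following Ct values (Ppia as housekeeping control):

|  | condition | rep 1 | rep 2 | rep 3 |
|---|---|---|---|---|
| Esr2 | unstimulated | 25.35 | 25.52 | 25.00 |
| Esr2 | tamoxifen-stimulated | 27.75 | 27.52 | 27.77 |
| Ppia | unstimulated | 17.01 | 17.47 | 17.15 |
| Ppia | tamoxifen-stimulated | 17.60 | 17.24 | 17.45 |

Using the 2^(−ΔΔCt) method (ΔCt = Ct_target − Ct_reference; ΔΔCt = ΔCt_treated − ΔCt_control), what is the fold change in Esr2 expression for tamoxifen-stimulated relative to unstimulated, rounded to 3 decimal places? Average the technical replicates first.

Mean Ct: Esr2 unstimulated 25.290; Esr2 tamoxifen-stimulated 27.680; Ppia unstimulated 17.210; Ppia tamoxifen-stimulated 17.430
ΔCt(unstimulated) = 25.290 − 17.210 = 8.080
ΔCt(tamoxifen-stimulated) = 27.680 − 17.430 = 10.250
ΔΔCt = 10.250 − 8.080 = 2.170
Fold change = 2^(−2.170) = 0.2222

0.222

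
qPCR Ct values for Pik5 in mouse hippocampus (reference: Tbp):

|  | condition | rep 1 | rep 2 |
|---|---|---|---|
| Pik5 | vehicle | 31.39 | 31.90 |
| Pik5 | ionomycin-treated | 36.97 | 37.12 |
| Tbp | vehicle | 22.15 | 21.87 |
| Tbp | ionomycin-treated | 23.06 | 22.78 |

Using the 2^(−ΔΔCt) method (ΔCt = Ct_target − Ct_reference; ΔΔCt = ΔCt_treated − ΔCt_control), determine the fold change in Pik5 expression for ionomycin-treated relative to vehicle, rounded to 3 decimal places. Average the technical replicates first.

0.045

Mean Ct: Pik5 vehicle 31.645; Pik5 ionomycin-treated 37.045; Tbp vehicle 22.010; Tbp ionomycin-treated 22.920
ΔCt(vehicle) = 31.645 − 22.010 = 9.635
ΔCt(ionomycin-treated) = 37.045 − 22.920 = 14.125
ΔΔCt = 14.125 − 9.635 = 4.490
Fold change = 2^(−4.490) = 0.0445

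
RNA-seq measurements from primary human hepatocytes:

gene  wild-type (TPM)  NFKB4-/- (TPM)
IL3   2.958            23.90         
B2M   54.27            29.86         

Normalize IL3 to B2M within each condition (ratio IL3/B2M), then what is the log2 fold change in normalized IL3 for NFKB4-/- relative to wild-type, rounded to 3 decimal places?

3.876

IL3/B2M (wild-type) = 2.958 / 54.27 = 0.054505
IL3/B2M (NFKB4-/-) = 23.90 / 29.86 = 0.8004
Fold change = 0.8004 / 0.054505 = 14.6849
log2(14.6849) = 3.8763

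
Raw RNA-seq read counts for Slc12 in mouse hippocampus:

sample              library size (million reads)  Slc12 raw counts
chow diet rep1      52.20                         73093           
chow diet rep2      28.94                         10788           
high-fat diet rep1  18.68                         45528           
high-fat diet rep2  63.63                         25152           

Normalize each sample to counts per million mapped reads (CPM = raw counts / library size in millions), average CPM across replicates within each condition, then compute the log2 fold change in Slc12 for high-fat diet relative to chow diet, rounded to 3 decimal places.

CPM(chow diet rep1) = 73093 / 52.20 = 1400.2490
CPM(chow diet rep2) = 10788 / 28.94 = 372.7713
CPM(high-fat diet rep1) = 45528 / 18.68 = 2437.2591
CPM(high-fat diet rep2) = 25152 / 63.63 = 395.2852
mean CPM(chow diet) = 886.5101; mean CPM(high-fat diet) = 1416.2722
Fold change = 1416.2722 / 886.5101 = 1.59758
log2(1.59758) = 0.6759

0.676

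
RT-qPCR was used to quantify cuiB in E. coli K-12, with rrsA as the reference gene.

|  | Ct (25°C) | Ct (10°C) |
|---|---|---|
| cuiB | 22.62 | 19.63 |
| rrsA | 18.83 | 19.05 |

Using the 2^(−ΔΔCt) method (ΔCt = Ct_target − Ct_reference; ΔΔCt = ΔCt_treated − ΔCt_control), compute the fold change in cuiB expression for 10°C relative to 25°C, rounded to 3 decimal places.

ΔCt(25°C) = 22.620 − 18.830 = 3.790
ΔCt(10°C) = 19.630 − 19.050 = 0.580
ΔΔCt = 0.580 − 3.790 = -3.210
Fold change = 2^(−(-3.210)) = 2^3.210 = 9.2535

9.254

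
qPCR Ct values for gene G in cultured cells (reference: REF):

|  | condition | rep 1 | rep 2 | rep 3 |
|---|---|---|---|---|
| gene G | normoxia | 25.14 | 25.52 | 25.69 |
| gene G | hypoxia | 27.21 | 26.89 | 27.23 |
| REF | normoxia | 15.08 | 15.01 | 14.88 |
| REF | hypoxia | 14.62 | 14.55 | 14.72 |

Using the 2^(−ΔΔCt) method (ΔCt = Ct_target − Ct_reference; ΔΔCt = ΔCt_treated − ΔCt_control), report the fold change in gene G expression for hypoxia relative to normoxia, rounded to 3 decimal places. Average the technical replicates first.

0.247

Mean Ct: gene G normoxia 25.450; gene G hypoxia 27.110; REF normoxia 14.990; REF hypoxia 14.630
ΔCt(normoxia) = 25.450 − 14.990 = 10.460
ΔCt(hypoxia) = 27.110 − 14.630 = 12.480
ΔΔCt = 12.480 − 10.460 = 2.020
Fold change = 2^(−2.020) = 0.2466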